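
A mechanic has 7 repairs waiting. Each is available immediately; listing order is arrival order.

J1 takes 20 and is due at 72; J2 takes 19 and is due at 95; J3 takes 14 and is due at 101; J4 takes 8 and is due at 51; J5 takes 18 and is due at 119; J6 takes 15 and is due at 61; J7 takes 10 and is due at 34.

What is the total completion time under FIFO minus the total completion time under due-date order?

74

FIFO (arrival order): J1 J2 J3 J4 J5 J6 J7.
J1: 0→20
J2: 20→39
J3: 39→53
J4: 53→61
J5: 61→79
J6: 79→94
J7: 94→104
Sum = 20+39+53+61+79+94+104 = 450.
EDD (increasing due date): J7 J4 J6 J1 J2 J3 J5.
J7: 0→10
J4: 10→18
J6: 18→33
J1: 33→53
J2: 53→72
J3: 72→86
J5: 86→104
Sum = 10+18+33+53+72+86+104 = 376.
Difference = 450 − 376 = 74.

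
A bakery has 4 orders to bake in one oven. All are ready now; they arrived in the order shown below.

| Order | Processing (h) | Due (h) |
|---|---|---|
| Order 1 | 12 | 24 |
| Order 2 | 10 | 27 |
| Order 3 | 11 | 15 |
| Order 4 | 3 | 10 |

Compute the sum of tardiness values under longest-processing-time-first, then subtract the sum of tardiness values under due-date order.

LPT (decreasing processing time): Order 1 Order 3 Order 2 Order 4.
Order 1: 0→12, due 24, tardiness 0
Order 3: 12→23, due 15, tardiness 8
Order 2: 23→33, due 27, tardiness 6
Order 4: 33→36, due 10, tardiness 26
Sum = 0+8+6+26 = 40.
EDD (increasing due date): Order 4 Order 3 Order 1 Order 2.
Order 4: 0→3, due 10, tardiness 0
Order 3: 3→14, due 15, tardiness 0
Order 1: 14→26, due 24, tardiness 2
Order 2: 26→36, due 27, tardiness 9
Sum = 0+0+2+9 = 11.
Difference = 40 − 11 = 29.

29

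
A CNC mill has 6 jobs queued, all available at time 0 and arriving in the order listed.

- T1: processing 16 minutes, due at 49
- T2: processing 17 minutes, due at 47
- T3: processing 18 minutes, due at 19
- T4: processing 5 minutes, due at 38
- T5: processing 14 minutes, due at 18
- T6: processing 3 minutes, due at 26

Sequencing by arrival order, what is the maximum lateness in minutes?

FIFO (arrival order): T1 T2 T3 T4 T5 T6.
T1: 0→16, due 49, lateness -33
T2: 16→33, due 47, lateness -14
T3: 33→51, due 19, lateness 32
T4: 51→56, due 38, lateness 18
T5: 56→70, due 18, lateness 52
T6: 70→73, due 26, lateness 47
Maximum = 52.

52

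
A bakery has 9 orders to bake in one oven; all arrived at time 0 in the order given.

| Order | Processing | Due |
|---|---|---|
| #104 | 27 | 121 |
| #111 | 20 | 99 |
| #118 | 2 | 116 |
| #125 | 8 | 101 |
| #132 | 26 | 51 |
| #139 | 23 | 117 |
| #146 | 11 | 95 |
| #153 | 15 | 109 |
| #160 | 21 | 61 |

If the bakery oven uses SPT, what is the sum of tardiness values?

123

SPT (increasing processing time): #118 #125 #146 #153 #111 #160 #139 #132 #104.
#118: 0→2, due 116, tardiness 0
#125: 2→10, due 101, tardiness 0
#146: 10→21, due 95, tardiness 0
#153: 21→36, due 109, tardiness 0
#111: 36→56, due 99, tardiness 0
#160: 56→77, due 61, tardiness 16
#139: 77→100, due 117, tardiness 0
#132: 100→126, due 51, tardiness 75
#104: 126→153, due 121, tardiness 32
Sum = 0+0+0+0+0+16+0+75+32 = 123.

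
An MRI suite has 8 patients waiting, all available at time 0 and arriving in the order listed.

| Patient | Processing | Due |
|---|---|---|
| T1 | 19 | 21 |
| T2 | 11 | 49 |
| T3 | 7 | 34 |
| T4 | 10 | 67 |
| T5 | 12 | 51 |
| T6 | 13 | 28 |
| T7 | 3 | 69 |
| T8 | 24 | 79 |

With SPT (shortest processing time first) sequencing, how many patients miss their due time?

3

SPT (increasing processing time): T7 T3 T4 T2 T5 T6 T1 T8.
T7: 0→3, due 69, tardiness 0
T3: 3→10, due 34, tardiness 0
T4: 10→20, due 67, tardiness 0
T2: 20→31, due 49, tardiness 0
T5: 31→43, due 51, tardiness 0
T6: 43→56, due 28, tardiness 28
T1: 56→75, due 21, tardiness 54
T8: 75→99, due 79, tardiness 20
Late patients: 3.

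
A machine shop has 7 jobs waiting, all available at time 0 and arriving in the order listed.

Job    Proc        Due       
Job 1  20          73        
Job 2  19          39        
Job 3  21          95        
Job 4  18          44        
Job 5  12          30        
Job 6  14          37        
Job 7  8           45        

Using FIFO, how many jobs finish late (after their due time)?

4

FIFO (arrival order): Job 1 Job 2 Job 3 Job 4 Job 5 Job 6 Job 7.
Job 1: 0→20, due 73, tardiness 0
Job 2: 20→39, due 39, tardiness 0
Job 3: 39→60, due 95, tardiness 0
Job 4: 60→78, due 44, tardiness 34
Job 5: 78→90, due 30, tardiness 60
Job 6: 90→104, due 37, tardiness 67
Job 7: 104→112, due 45, tardiness 67
Late jobs: 4.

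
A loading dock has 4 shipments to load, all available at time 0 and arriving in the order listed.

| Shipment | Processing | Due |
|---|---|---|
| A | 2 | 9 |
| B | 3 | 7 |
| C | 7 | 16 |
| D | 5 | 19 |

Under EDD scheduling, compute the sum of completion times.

EDD (increasing due date): B A C D.
B: 0→3
A: 3→5
C: 5→12
D: 12→17
Sum = 3+5+12+17 = 37.

37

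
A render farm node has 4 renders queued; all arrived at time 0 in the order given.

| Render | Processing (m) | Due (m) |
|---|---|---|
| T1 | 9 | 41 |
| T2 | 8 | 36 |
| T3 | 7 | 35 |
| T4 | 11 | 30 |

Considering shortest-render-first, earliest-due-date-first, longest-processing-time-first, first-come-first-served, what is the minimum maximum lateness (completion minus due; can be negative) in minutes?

SPT (increasing processing time): T3 T2 T1 T4.
T3: 0→7, due 35, lateness -28
T2: 7→15, due 36, lateness -21
T1: 15→24, due 41, lateness -17
T4: 24→35, due 30, lateness 5
Maximum = 5.
EDD (increasing due date): T4 T3 T2 T1.
T4: 0→11, due 30, lateness -19
T3: 11→18, due 35, lateness -17
T2: 18→26, due 36, lateness -10
T1: 26→35, due 41, lateness -6
Maximum = -6.
LPT (decreasing processing time): T4 T1 T2 T3.
T4: 0→11, due 30, lateness -19
T1: 11→20, due 41, lateness -21
T2: 20→28, due 36, lateness -8
T3: 28→35, due 35, lateness 0
Maximum = 0.
FIFO (arrival order): T1 T2 T3 T4.
T1: 0→9, due 41, lateness -32
T2: 9→17, due 36, lateness -19
T3: 17→24, due 35, lateness -11
T4: 24→35, due 30, lateness 5
Maximum = 5.
SPT 5, EDD -6, LPT 0, FIFO 5 → minimum -6.

-6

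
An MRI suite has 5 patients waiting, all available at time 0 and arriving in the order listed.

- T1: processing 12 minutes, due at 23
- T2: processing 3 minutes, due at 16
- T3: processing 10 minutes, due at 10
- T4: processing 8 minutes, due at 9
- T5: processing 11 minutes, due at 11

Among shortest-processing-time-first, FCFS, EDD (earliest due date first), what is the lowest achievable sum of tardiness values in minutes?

55

SPT (increasing processing time): T2 T4 T3 T5 T1.
T2: 0→3, due 16, tardiness 0
T4: 3→11, due 9, tardiness 2
T3: 11→21, due 10, tardiness 11
T5: 21→32, due 11, tardiness 21
T1: 32→44, due 23, tardiness 21
Sum = 0+2+11+21+21 = 55.
FIFO (arrival order): T1 T2 T3 T4 T5.
T1: 0→12, due 23, tardiness 0
T2: 12→15, due 16, tardiness 0
T3: 15→25, due 10, tardiness 15
T4: 25→33, due 9, tardiness 24
T5: 33→44, due 11, tardiness 33
Sum = 0+0+15+24+33 = 72.
EDD (increasing due date): T4 T3 T5 T2 T1.
T4: 0→8, due 9, tardiness 0
T3: 8→18, due 10, tardiness 8
T5: 18→29, due 11, tardiness 18
T2: 29→32, due 16, tardiness 16
T1: 32→44, due 23, tardiness 21
Sum = 0+8+18+16+21 = 63.
SPT 55, FIFO 72, EDD 63 → minimum 55.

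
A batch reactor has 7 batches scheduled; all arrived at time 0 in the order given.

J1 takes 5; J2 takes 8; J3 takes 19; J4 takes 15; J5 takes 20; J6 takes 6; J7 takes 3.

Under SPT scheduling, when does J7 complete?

SPT (increasing processing time): J7 J1 J6 J2 J4 J3 J5.
J7: 0→3

3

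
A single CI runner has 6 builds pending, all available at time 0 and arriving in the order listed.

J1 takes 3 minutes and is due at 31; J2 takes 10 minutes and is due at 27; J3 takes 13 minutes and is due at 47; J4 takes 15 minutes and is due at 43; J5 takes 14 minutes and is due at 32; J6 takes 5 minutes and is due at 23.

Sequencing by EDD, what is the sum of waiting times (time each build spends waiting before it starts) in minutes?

EDD (increasing due date): J6 J2 J1 J5 J4 J3.
J6: waits 0, runs 0→5
J2: waits 5, runs 5→15
J1: waits 15, runs 15→18
J5: waits 18, runs 18→32
J4: waits 32, runs 32→47
J3: waits 47, runs 47→60
Sum = 0+5+15+18+32+47 = 117.

117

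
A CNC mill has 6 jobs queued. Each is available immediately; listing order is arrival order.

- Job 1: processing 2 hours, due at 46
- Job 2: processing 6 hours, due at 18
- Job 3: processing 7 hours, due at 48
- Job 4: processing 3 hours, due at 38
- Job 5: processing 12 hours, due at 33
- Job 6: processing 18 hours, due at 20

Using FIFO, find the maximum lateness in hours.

FIFO (arrival order): Job 1 Job 2 Job 3 Job 4 Job 5 Job 6.
Job 1: 0→2, due 46, lateness -44
Job 2: 2→8, due 18, lateness -10
Job 3: 8→15, due 48, lateness -33
Job 4: 15→18, due 38, lateness -20
Job 5: 18→30, due 33, lateness -3
Job 6: 30→48, due 20, lateness 28
Maximum = 28.

28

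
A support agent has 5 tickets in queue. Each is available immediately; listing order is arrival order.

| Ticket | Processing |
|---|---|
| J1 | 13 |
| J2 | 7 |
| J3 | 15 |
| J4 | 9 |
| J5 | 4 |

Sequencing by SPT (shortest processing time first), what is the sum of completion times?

116

SPT (increasing processing time): J5 J2 J4 J1 J3.
J5: 0→4
J2: 4→11
J4: 11→20
J1: 20→33
J3: 33→48
Sum = 4+11+20+33+48 = 116.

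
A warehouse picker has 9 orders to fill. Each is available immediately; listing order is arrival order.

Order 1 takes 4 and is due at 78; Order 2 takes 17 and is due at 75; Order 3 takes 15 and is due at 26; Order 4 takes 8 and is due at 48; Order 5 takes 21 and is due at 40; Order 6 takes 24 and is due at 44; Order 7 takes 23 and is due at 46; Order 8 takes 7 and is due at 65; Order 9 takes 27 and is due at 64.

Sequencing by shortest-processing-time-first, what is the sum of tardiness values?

246

SPT (increasing processing time): Order 1 Order 8 Order 4 Order 3 Order 2 Order 5 Order 7 Order 6 Order 9.
Order 1: 0→4, due 78, tardiness 0
Order 8: 4→11, due 65, tardiness 0
Order 4: 11→19, due 48, tardiness 0
Order 3: 19→34, due 26, tardiness 8
Order 2: 34→51, due 75, tardiness 0
Order 5: 51→72, due 40, tardiness 32
Order 7: 72→95, due 46, tardiness 49
Order 6: 95→119, due 44, tardiness 75
Order 9: 119→146, due 64, tardiness 82
Sum = 0+0+0+8+0+32+49+75+82 = 246.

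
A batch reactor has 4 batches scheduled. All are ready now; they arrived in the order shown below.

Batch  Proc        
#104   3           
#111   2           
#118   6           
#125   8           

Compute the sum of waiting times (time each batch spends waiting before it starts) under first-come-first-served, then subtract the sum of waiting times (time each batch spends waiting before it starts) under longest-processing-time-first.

-20

FIFO (arrival order): #104 #111 #118 #125.
#104: waits 0, runs 0→3
#111: waits 3, runs 3→5
#118: waits 5, runs 5→11
#125: waits 11, runs 11→19
Sum = 0+3+5+11 = 19.
LPT (decreasing processing time): #125 #118 #104 #111.
#125: waits 0, runs 0→8
#118: waits 8, runs 8→14
#104: waits 14, runs 14→17
#111: waits 17, runs 17→19
Sum = 0+8+14+17 = 39.
Difference = 19 − 39 = -20.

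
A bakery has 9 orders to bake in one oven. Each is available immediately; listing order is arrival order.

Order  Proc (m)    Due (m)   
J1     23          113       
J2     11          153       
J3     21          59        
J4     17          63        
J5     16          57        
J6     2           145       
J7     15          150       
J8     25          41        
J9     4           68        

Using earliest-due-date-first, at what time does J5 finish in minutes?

41

EDD (increasing due date): J8 J5 J3 J4 J9 J1 J6 J7 J2.
J8: 0→25
J5: 25→41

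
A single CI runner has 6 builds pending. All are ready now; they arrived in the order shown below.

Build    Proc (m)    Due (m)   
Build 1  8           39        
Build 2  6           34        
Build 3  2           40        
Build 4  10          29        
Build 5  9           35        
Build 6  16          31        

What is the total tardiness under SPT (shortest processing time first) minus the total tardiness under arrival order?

6

SPT (increasing processing time): Build 3 Build 2 Build 1 Build 5 Build 4 Build 6.
Build 3: 0→2, due 40, tardiness 0
Build 2: 2→8, due 34, tardiness 0
Build 1: 8→16, due 39, tardiness 0
Build 5: 16→25, due 35, tardiness 0
Build 4: 25→35, due 29, tardiness 6
Build 6: 35→51, due 31, tardiness 20
Sum = 0+0+0+0+6+20 = 26.
FIFO (arrival order): Build 1 Build 2 Build 3 Build 4 Build 5 Build 6.
Build 1: 0→8, due 39, tardiness 0
Build 2: 8→14, due 34, tardiness 0
Build 3: 14→16, due 40, tardiness 0
Build 4: 16→26, due 29, tardiness 0
Build 5: 26→35, due 35, tardiness 0
Build 6: 35→51, due 31, tardiness 20
Sum = 0+0+0+0+0+20 = 20.
Difference = 26 − 20 = 6.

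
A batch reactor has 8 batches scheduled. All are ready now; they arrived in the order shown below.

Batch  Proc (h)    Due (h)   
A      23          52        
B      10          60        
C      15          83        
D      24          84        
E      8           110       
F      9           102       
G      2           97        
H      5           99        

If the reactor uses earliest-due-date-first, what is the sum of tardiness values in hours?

EDD (increasing due date): A B C D G H F E.
A: 0→23, due 52, tardiness 0
B: 23→33, due 60, tardiness 0
C: 33→48, due 83, tardiness 0
D: 48→72, due 84, tardiness 0
G: 72→74, due 97, tardiness 0
H: 74→79, due 99, tardiness 0
F: 79→88, due 102, tardiness 0
E: 88→96, due 110, tardiness 0
Sum = 0+0+0+0+0+0+0+0 = 0.

0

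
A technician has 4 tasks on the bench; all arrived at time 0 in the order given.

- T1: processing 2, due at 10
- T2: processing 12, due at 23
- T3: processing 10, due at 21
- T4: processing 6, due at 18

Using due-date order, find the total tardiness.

7

EDD (increasing due date): T1 T4 T3 T2.
T1: 0→2, due 10, tardiness 0
T4: 2→8, due 18, tardiness 0
T3: 8→18, due 21, tardiness 0
T2: 18→30, due 23, tardiness 7
Sum = 0+0+0+7 = 7.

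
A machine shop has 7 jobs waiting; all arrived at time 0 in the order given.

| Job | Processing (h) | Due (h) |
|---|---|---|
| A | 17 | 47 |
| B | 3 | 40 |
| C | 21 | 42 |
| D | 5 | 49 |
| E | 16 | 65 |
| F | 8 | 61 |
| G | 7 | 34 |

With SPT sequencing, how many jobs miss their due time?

SPT (increasing processing time): B D G F E A C.
B: 0→3, due 40, tardiness 0
D: 3→8, due 49, tardiness 0
G: 8→15, due 34, tardiness 0
F: 15→23, due 61, tardiness 0
E: 23→39, due 65, tardiness 0
A: 39→56, due 47, tardiness 9
C: 56→77, due 42, tardiness 35
Late jobs: 2.

2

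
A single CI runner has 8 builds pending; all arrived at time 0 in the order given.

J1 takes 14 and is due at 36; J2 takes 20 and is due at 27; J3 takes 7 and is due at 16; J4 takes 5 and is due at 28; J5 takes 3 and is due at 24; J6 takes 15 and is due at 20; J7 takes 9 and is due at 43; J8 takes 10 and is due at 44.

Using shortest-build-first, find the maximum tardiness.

SPT (increasing processing time): J5 J4 J3 J7 J8 J1 J6 J2.
J5: 0→3, due 24, tardiness 0
J4: 3→8, due 28, tardiness 0
J3: 8→15, due 16, tardiness 0
J7: 15→24, due 43, tardiness 0
J8: 24→34, due 44, tardiness 0
J1: 34→48, due 36, tardiness 12
J6: 48→63, due 20, tardiness 43
J2: 63→83, due 27, tardiness 56
Maximum = 56.

56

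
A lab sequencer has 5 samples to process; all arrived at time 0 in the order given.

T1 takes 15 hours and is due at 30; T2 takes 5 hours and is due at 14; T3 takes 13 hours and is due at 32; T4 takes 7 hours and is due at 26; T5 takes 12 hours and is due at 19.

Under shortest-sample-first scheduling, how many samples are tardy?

SPT (increasing processing time): T2 T4 T5 T3 T1.
T2: 0→5, due 14, tardiness 0
T4: 5→12, due 26, tardiness 0
T5: 12→24, due 19, tardiness 5
T3: 24→37, due 32, tardiness 5
T1: 37→52, due 30, tardiness 22
Late samples: 3.

3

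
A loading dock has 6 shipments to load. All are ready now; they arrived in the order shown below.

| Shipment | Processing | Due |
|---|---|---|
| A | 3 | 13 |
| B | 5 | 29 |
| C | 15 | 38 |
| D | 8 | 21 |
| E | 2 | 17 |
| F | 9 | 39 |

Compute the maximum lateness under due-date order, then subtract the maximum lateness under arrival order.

EDD (increasing due date): A E D B C F.
A: 0→3, due 13, lateness -10
E: 3→5, due 17, lateness -12
D: 5→13, due 21, lateness -8
B: 13→18, due 29, lateness -11
C: 18→33, due 38, lateness -5
F: 33→42, due 39, lateness 3
Maximum = 3.
FIFO (arrival order): A B C D E F.
A: 0→3, due 13, lateness -10
B: 3→8, due 29, lateness -21
C: 8→23, due 38, lateness -15
D: 23→31, due 21, lateness 10
E: 31→33, due 17, lateness 16
F: 33→42, due 39, lateness 3
Maximum = 16.
Difference = 3 − 16 = -13.

-13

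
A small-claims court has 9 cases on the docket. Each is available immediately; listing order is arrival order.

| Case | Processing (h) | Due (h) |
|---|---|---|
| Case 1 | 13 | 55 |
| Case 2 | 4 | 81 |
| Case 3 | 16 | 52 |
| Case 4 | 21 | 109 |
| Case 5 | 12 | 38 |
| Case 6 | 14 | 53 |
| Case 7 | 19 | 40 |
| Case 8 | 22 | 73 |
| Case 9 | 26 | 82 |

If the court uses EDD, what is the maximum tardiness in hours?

44

EDD (increasing due date): Case 5 Case 7 Case 3 Case 6 Case 1 Case 8 Case 2 Case 9 Case 4.
Case 5: 0→12, due 38, tardiness 0
Case 7: 12→31, due 40, tardiness 0
Case 3: 31→47, due 52, tardiness 0
Case 6: 47→61, due 53, tardiness 8
Case 1: 61→74, due 55, tardiness 19
Case 8: 74→96, due 73, tardiness 23
Case 2: 96→100, due 81, tardiness 19
Case 9: 100→126, due 82, tardiness 44
Case 4: 126→147, due 109, tardiness 38
Maximum = 44.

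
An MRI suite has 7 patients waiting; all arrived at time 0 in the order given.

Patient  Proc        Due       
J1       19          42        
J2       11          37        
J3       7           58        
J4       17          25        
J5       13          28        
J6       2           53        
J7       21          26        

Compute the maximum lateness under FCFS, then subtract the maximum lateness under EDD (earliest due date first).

25

FIFO (arrival order): J1 J2 J3 J4 J5 J6 J7.
J1: 0→19, due 42, lateness -23
J2: 19→30, due 37, lateness -7
J3: 30→37, due 58, lateness -21
J4: 37→54, due 25, lateness 29
J5: 54→67, due 28, lateness 39
J6: 67→69, due 53, lateness 16
J7: 69→90, due 26, lateness 64
Maximum = 64.
EDD (increasing due date): J4 J7 J5 J2 J1 J6 J3.
J4: 0→17, due 25, lateness -8
J7: 17→38, due 26, lateness 12
J5: 38→51, due 28, lateness 23
J2: 51→62, due 37, lateness 25
J1: 62→81, due 42, lateness 39
J6: 81→83, due 53, lateness 30
J3: 83→90, due 58, lateness 32
Maximum = 39.
Difference = 64 − 39 = 25.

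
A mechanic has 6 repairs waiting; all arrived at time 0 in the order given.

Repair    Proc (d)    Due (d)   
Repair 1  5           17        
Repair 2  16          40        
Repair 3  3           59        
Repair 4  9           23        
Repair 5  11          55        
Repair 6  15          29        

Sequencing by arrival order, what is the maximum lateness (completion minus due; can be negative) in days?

30

FIFO (arrival order): Repair 1 Repair 2 Repair 3 Repair 4 Repair 5 Repair 6.
Repair 1: 0→5, due 17, lateness -12
Repair 2: 5→21, due 40, lateness -19
Repair 3: 21→24, due 59, lateness -35
Repair 4: 24→33, due 23, lateness 10
Repair 5: 33→44, due 55, lateness -11
Repair 6: 44→59, due 29, lateness 30
Maximum = 30.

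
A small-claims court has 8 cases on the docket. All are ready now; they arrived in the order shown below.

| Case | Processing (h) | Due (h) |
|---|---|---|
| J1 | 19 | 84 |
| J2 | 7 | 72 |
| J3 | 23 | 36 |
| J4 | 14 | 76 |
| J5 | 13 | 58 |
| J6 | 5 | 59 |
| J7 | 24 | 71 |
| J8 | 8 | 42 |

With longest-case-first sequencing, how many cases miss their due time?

LPT (decreasing processing time): J7 J3 J1 J4 J5 J8 J2 J6.
J7: 0→24, due 71, tardiness 0
J3: 24→47, due 36, tardiness 11
J1: 47→66, due 84, tardiness 0
J4: 66→80, due 76, tardiness 4
J5: 80→93, due 58, tardiness 35
J8: 93→101, due 42, tardiness 59
J2: 101→108, due 72, tardiness 36
J6: 108→113, due 59, tardiness 54
Late cases: 6.

6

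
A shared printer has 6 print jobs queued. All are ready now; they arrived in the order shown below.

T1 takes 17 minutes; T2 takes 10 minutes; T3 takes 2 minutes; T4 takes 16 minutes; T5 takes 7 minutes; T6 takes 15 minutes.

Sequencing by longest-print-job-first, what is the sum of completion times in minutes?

288

LPT (decreasing processing time): T1 T4 T6 T2 T5 T3.
T1: 0→17
T4: 17→33
T6: 33→48
T2: 48→58
T5: 58→65
T3: 65→67
Sum = 17+33+48+58+65+67 = 288.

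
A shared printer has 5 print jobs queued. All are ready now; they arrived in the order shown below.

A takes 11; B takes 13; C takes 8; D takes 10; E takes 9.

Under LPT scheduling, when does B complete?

LPT (decreasing processing time): B A D E C.
B: 0→13

13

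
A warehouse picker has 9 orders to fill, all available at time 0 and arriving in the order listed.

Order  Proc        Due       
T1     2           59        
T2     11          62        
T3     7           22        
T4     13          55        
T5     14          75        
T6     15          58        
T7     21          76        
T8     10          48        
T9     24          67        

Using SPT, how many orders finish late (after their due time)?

SPT (increasing processing time): T1 T3 T8 T2 T4 T5 T6 T7 T9.
T1: 0→2, due 59, tardiness 0
T3: 2→9, due 22, tardiness 0
T8: 9→19, due 48, tardiness 0
T2: 19→30, due 62, tardiness 0
T4: 30→43, due 55, tardiness 0
T5: 43→57, due 75, tardiness 0
T6: 57→72, due 58, tardiness 14
T7: 72→93, due 76, tardiness 17
T9: 93→117, due 67, tardiness 50
Late orders: 3.

3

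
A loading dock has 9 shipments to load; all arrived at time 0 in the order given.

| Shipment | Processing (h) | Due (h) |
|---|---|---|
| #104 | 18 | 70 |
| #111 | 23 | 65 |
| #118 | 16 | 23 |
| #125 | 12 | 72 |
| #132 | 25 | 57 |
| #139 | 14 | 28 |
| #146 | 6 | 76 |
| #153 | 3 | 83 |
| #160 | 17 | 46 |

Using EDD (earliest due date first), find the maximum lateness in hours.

55

EDD (increasing due date): #118 #139 #160 #132 #111 #104 #125 #146 #153.
#118: 0→16, due 23, lateness -7
#139: 16→30, due 28, lateness 2
#160: 30→47, due 46, lateness 1
#132: 47→72, due 57, lateness 15
#111: 72→95, due 65, lateness 30
#104: 95→113, due 70, lateness 43
#125: 113→125, due 72, lateness 53
#146: 125→131, due 76, lateness 55
#153: 131→134, due 83, lateness 51
Maximum = 55.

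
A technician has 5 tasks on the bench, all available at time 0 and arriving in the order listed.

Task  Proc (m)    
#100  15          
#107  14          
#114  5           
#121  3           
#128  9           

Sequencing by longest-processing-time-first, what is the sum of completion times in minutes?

LPT (decreasing processing time): #100 #107 #128 #114 #121.
#100: 0→15
#107: 15→29
#128: 29→38
#114: 38→43
#121: 43→46
Sum = 15+29+38+43+46 = 171.

171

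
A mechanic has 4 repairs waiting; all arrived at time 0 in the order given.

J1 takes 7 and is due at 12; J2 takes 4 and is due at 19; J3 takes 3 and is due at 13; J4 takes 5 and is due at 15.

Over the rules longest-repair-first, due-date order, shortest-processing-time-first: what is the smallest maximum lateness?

LPT (decreasing processing time): J1 J4 J2 J3.
J1: 0→7, due 12, lateness -5
J4: 7→12, due 15, lateness -3
J2: 12→16, due 19, lateness -3
J3: 16→19, due 13, lateness 6
Maximum = 6.
EDD (increasing due date): J1 J3 J4 J2.
J1: 0→7, due 12, lateness -5
J3: 7→10, due 13, lateness -3
J4: 10→15, due 15, lateness 0
J2: 15→19, due 19, lateness 0
Maximum = 0.
SPT (increasing processing time): J3 J2 J4 J1.
J3: 0→3, due 13, lateness -10
J2: 3→7, due 19, lateness -12
J4: 7→12, due 15, lateness -3
J1: 12→19, due 12, lateness 7
Maximum = 7.
LPT 6, EDD 0, SPT 7 → minimum 0.

0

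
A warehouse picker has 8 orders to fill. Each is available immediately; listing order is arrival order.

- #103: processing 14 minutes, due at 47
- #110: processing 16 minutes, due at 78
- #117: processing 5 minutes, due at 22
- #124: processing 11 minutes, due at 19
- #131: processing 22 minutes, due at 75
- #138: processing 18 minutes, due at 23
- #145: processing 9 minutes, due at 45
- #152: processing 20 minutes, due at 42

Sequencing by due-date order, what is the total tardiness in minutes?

EDD (increasing due date): #124 #117 #138 #152 #145 #103 #131 #110.
#124: 0→11, due 19, tardiness 0
#117: 11→16, due 22, tardiness 0
#138: 16→34, due 23, tardiness 11
#152: 34→54, due 42, tardiness 12
#145: 54→63, due 45, tardiness 18
#103: 63→77, due 47, tardiness 30
#131: 77→99, due 75, tardiness 24
#110: 99→115, due 78, tardiness 37
Sum = 0+0+11+12+18+30+24+37 = 132.

132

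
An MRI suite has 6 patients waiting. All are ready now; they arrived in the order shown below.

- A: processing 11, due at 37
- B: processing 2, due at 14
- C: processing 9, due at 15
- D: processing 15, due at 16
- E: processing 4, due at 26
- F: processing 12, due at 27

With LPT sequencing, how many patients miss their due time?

LPT (decreasing processing time): D F A C E B.
D: 0→15, due 16, tardiness 0
F: 15→27, due 27, tardiness 0
A: 27→38, due 37, tardiness 1
C: 38→47, due 15, tardiness 32
E: 47→51, due 26, tardiness 25
B: 51→53, due 14, tardiness 39
Late patients: 4.

4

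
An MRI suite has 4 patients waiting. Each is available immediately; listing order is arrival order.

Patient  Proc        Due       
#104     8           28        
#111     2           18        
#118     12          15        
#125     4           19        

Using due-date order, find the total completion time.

EDD (increasing due date): #118 #111 #125 #104.
#118: 0→12
#111: 12→14
#125: 14→18
#104: 18→26
Sum = 12+14+18+26 = 70.

70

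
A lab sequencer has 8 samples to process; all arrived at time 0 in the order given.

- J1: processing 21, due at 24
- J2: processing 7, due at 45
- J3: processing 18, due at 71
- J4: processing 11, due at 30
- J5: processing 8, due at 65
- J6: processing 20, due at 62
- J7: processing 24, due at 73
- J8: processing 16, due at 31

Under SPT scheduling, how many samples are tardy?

SPT (increasing processing time): J2 J5 J4 J8 J3 J6 J1 J7.
J2: 0→7, due 45, tardiness 0
J5: 7→15, due 65, tardiness 0
J4: 15→26, due 30, tardiness 0
J8: 26→42, due 31, tardiness 11
J3: 42→60, due 71, tardiness 0
J6: 60→80, due 62, tardiness 18
J1: 80→101, due 24, tardiness 77
J7: 101→125, due 73, tardiness 52
Late samples: 4.

4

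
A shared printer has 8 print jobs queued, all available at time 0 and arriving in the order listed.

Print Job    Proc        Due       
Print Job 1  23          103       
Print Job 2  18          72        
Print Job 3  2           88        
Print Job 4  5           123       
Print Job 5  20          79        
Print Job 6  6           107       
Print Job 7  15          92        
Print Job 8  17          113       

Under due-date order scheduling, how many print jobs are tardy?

EDD (increasing due date): Print Job 2 Print Job 5 Print Job 3 Print Job 7 Print Job 1 Print Job 6 Print Job 8 Print Job 4.
Print Job 2: 0→18, due 72, tardiness 0
Print Job 5: 18→38, due 79, tardiness 0
Print Job 3: 38→40, due 88, tardiness 0
Print Job 7: 40→55, due 92, tardiness 0
Print Job 1: 55→78, due 103, tardiness 0
Print Job 6: 78→84, due 107, tardiness 0
Print Job 8: 84→101, due 113, tardiness 0
Print Job 4: 101→106, due 123, tardiness 0
Late print jobs: 0.

0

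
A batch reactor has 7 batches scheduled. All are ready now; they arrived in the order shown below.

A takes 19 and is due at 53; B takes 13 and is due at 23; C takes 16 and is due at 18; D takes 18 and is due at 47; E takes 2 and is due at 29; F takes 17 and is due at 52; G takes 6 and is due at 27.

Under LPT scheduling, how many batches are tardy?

LPT (decreasing processing time): A D F C B G E.
A: 0→19, due 53, tardiness 0
D: 19→37, due 47, tardiness 0
F: 37→54, due 52, tardiness 2
C: 54→70, due 18, tardiness 52
B: 70→83, due 23, tardiness 60
G: 83→89, due 27, tardiness 62
E: 89→91, due 29, tardiness 62
Late batches: 5.

5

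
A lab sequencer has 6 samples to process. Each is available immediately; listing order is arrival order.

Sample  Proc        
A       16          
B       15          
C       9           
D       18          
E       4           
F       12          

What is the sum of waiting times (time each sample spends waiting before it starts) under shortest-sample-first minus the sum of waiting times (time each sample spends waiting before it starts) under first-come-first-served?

SPT (increasing processing time): E C F B A D.
E: waits 0, runs 0→4
C: waits 4, runs 4→13
F: waits 13, runs 13→25
B: waits 25, runs 25→40
A: waits 40, runs 40→56
D: waits 56, runs 56→74
Sum = 0+4+13+25+40+56 = 138.
FIFO (arrival order): A B C D E F.
A: waits 0, runs 0→16
B: waits 16, runs 16→31
C: waits 31, runs 31→40
D: waits 40, runs 40→58
E: waits 58, runs 58→62
F: waits 62, runs 62→74
Sum = 0+16+31+40+58+62 = 207.
Difference = 138 − 207 = -69.

-69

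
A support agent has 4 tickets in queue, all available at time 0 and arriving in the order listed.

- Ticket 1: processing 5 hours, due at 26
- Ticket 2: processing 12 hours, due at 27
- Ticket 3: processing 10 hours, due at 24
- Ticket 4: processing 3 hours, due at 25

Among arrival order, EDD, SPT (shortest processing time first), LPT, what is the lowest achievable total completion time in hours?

FIFO (arrival order): Ticket 1 Ticket 2 Ticket 3 Ticket 4.
Ticket 1: 0→5
Ticket 2: 5→17
Ticket 3: 17→27
Ticket 4: 27→30
Sum = 5+17+27+30 = 79.
EDD (increasing due date): Ticket 3 Ticket 4 Ticket 1 Ticket 2.
Ticket 3: 0→10
Ticket 4: 10→13
Ticket 1: 13→18
Ticket 2: 18→30
Sum = 10+13+18+30 = 71.
SPT (increasing processing time): Ticket 4 Ticket 1 Ticket 3 Ticket 2.
Ticket 4: 0→3
Ticket 1: 3→8
Ticket 3: 8→18
Ticket 2: 18→30
Sum = 3+8+18+30 = 59.
LPT (decreasing processing time): Ticket 2 Ticket 3 Ticket 1 Ticket 4.
Ticket 2: 0→12
Ticket 3: 12→22
Ticket 1: 22→27
Ticket 4: 27→30
Sum = 12+22+27+30 = 91.
FIFO 79, EDD 71, SPT 59, LPT 91 → minimum 59.

59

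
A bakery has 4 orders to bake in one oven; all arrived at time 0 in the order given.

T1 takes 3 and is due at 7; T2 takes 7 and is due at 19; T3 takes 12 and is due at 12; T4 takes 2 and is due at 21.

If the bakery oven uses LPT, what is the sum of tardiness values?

LPT (decreasing processing time): T3 T2 T1 T4.
T3: 0→12, due 12, tardiness 0
T2: 12→19, due 19, tardiness 0
T1: 19→22, due 7, tardiness 15
T4: 22→24, due 21, tardiness 3
Sum = 0+0+15+3 = 18.

18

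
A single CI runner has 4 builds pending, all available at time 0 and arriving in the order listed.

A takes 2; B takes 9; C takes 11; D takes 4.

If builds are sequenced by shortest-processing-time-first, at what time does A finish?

SPT (increasing processing time): A D B C.
A: 0→2

2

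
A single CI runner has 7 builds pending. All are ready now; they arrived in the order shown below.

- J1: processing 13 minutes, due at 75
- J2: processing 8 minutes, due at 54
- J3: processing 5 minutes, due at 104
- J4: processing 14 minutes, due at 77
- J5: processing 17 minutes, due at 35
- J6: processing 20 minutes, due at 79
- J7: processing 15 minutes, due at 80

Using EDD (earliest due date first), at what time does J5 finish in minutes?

17

EDD (increasing due date): J5 J2 J1 J4 J6 J7 J3.
J5: 0→17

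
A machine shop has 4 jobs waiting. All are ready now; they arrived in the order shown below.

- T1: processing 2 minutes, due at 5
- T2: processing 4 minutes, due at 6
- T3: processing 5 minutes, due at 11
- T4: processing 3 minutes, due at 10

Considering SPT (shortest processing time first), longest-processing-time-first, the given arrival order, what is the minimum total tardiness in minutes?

SPT (increasing processing time): T1 T4 T2 T3.
T1: 0→2, due 5, tardiness 0
T4: 2→5, due 10, tardiness 0
T2: 5→9, due 6, tardiness 3
T3: 9→14, due 11, tardiness 3
Sum = 0+0+3+3 = 6.
LPT (decreasing processing time): T3 T2 T4 T1.
T3: 0→5, due 11, tardiness 0
T2: 5→9, due 6, tardiness 3
T4: 9→12, due 10, tardiness 2
T1: 12→14, due 5, tardiness 9
Sum = 0+3+2+9 = 14.
FIFO (arrival order): T1 T2 T3 T4.
T1: 0→2, due 5, tardiness 0
T2: 2→6, due 6, tardiness 0
T3: 6→11, due 11, tardiness 0
T4: 11→14, due 10, tardiness 4
Sum = 0+0+0+4 = 4.
SPT 6, LPT 14, FIFO 4 → minimum 4.

4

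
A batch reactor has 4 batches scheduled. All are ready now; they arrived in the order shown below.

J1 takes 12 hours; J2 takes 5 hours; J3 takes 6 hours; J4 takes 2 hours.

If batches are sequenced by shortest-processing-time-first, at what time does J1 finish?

25

SPT (increasing processing time): J4 J2 J3 J1.
J4: 0→2
J2: 2→7
J3: 7→13
J1: 13→25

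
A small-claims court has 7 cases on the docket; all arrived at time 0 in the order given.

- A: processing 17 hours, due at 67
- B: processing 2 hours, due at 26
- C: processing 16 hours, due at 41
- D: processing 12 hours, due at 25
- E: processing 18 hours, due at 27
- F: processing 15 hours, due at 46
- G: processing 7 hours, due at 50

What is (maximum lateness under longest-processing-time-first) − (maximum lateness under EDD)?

LPT (decreasing processing time): E A C F D G B.
E: 0→18, due 27, lateness -9
A: 18→35, due 67, lateness -32
C: 35→51, due 41, lateness 10
F: 51→66, due 46, lateness 20
D: 66→78, due 25, lateness 53
G: 78→85, due 50, lateness 35
B: 85→87, due 26, lateness 61
Maximum = 61.
EDD (increasing due date): D B E C F G A.
D: 0→12, due 25, lateness -13
B: 12→14, due 26, lateness -12
E: 14→32, due 27, lateness 5
C: 32→48, due 41, lateness 7
F: 48→63, due 46, lateness 17
G: 63→70, due 50, lateness 20
A: 70→87, due 67, lateness 20
Maximum = 20.
Difference = 61 − 20 = 41.

41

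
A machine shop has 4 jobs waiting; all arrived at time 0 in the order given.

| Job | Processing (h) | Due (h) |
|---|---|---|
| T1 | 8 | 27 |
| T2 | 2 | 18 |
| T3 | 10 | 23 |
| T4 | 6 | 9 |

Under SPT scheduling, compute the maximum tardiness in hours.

3

SPT (increasing processing time): T2 T4 T1 T3.
T2: 0→2, due 18, tardiness 0
T4: 2→8, due 9, tardiness 0
T1: 8→16, due 27, tardiness 0
T3: 16→26, due 23, tardiness 3
Maximum = 3.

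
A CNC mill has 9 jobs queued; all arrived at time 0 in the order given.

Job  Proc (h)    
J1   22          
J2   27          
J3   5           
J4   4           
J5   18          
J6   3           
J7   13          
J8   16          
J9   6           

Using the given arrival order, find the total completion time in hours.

652

FIFO (arrival order): J1 J2 J3 J4 J5 J6 J7 J8 J9.
J1: 0→22
J2: 22→49
J3: 49→54
J4: 54→58
J5: 58→76
J6: 76→79
J7: 79→92
J8: 92→108
J9: 108→114
Sum = 22+49+54+58+76+79+92+108+114 = 652.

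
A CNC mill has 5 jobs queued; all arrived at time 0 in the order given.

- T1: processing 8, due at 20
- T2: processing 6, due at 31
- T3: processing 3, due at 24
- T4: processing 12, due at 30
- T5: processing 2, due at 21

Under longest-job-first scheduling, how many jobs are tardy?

2

LPT (decreasing processing time): T4 T1 T2 T3 T5.
T4: 0→12, due 30, tardiness 0
T1: 12→20, due 20, tardiness 0
T2: 20→26, due 31, tardiness 0
T3: 26→29, due 24, tardiness 5
T5: 29→31, due 21, tardiness 10
Late jobs: 2.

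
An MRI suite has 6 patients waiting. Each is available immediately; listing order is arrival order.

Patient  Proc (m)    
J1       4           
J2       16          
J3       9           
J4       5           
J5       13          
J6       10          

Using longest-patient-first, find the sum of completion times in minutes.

242

LPT (decreasing processing time): J2 J5 J6 J3 J4 J1.
J2: 0→16
J5: 16→29
J6: 29→39
J3: 39→48
J4: 48→53
J1: 53→57
Sum = 16+29+39+48+53+57 = 242.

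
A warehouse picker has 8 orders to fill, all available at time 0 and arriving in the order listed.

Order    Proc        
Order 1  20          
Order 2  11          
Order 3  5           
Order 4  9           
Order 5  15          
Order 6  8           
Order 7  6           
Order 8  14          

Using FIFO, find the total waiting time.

334

FIFO (arrival order): Order 1 Order 2 Order 3 Order 4 Order 5 Order 6 Order 7 Order 8.
Order 1: waits 0, runs 0→20
Order 2: waits 20, runs 20→31
Order 3: waits 31, runs 31→36
Order 4: waits 36, runs 36→45
Order 5: waits 45, runs 45→60
Order 6: waits 60, runs 60→68
Order 7: waits 68, runs 68→74
Order 8: waits 74, runs 74→88
Sum = 0+20+31+36+45+60+68+74 = 334.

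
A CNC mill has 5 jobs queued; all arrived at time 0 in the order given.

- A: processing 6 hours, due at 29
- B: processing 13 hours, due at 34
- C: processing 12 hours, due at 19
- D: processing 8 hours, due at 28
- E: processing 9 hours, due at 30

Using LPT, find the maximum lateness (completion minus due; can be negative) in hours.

19

LPT (decreasing processing time): B C E D A.
B: 0→13, due 34, lateness -21
C: 13→25, due 19, lateness 6
E: 25→34, due 30, lateness 4
D: 34→42, due 28, lateness 14
A: 42→48, due 29, lateness 19
Maximum = 19.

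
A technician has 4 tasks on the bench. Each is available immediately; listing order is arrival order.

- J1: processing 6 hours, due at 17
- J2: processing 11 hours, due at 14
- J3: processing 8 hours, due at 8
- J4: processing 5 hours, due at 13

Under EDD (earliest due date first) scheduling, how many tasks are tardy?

2

EDD (increasing due date): J3 J4 J2 J1.
J3: 0→8, due 8, tardiness 0
J4: 8→13, due 13, tardiness 0
J2: 13→24, due 14, tardiness 10
J1: 24→30, due 17, tardiness 13
Late tasks: 2.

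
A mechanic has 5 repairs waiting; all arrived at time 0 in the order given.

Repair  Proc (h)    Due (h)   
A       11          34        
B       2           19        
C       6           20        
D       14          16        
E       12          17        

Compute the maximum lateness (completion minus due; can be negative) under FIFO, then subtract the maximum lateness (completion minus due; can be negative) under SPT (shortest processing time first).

FIFO (arrival order): A B C D E.
A: 0→11, due 34, lateness -23
B: 11→13, due 19, lateness -6
C: 13→19, due 20, lateness -1
D: 19→33, due 16, lateness 17
E: 33→45, due 17, lateness 28
Maximum = 28.
SPT (increasing processing time): B C A E D.
B: 0→2, due 19, lateness -17
C: 2→8, due 20, lateness -12
A: 8→19, due 34, lateness -15
E: 19→31, due 17, lateness 14
D: 31→45, due 16, lateness 29
Maximum = 29.
Difference = 28 − 29 = -1.

-1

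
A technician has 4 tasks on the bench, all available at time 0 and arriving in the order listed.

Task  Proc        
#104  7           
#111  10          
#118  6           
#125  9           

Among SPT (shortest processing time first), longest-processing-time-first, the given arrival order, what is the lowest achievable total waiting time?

41

SPT (increasing processing time): #118 #104 #125 #111.
#118: waits 0, runs 0→6
#104: waits 6, runs 6→13
#125: waits 13, runs 13→22
#111: waits 22, runs 22→32
Sum = 0+6+13+22 = 41.
LPT (decreasing processing time): #111 #125 #104 #118.
#111: waits 0, runs 0→10
#125: waits 10, runs 10→19
#104: waits 19, runs 19→26
#118: waits 26, runs 26→32
Sum = 0+10+19+26 = 55.
FIFO (arrival order): #104 #111 #118 #125.
#104: waits 0, runs 0→7
#111: waits 7, runs 7→17
#118: waits 17, runs 17→23
#125: waits 23, runs 23→32
Sum = 0+7+17+23 = 47.
SPT 41, LPT 55, FIFO 47 → minimum 41.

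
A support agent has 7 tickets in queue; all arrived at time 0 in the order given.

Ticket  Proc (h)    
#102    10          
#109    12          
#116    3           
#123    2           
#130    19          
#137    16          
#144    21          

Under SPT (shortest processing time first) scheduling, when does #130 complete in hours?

SPT (increasing processing time): #123 #116 #102 #109 #137 #130 #144.
#123: 0→2
#116: 2→5
#102: 5→15
#109: 15→27
#137: 27→43
#130: 43→62

62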